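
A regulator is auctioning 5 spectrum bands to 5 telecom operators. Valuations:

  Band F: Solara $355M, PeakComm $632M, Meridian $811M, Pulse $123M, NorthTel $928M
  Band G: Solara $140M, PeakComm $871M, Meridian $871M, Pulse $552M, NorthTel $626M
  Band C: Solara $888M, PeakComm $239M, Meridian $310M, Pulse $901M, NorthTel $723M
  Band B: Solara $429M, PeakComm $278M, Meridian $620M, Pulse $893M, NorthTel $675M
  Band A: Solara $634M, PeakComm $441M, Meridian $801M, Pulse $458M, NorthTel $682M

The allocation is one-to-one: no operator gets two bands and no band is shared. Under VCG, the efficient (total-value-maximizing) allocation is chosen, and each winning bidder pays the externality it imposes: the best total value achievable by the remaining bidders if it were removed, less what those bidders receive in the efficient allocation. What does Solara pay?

Efficient allocation: Solara→Band C ($888M), PeakComm→Band G ($871M), Meridian→Band A ($801M), Pulse→Band B ($893M), NorthTel→Band F ($928M); total welfare W = $4381M.
Solara receives Band C at value $888M, so the others get W − 888 = $3493M.
Without Solara: best allocation of the remaining 4 bidders over all 5 bands is PeakComm→Band G ($871M), Meridian→Band A ($801M), Pulse→Band C ($901M), NorthTel→Band F ($928M), total $3501M.
VCG payment = (others' best without Solara) − (others' welfare with Solara) = 3501 − 3493 = $8M.

Solara pays $8M.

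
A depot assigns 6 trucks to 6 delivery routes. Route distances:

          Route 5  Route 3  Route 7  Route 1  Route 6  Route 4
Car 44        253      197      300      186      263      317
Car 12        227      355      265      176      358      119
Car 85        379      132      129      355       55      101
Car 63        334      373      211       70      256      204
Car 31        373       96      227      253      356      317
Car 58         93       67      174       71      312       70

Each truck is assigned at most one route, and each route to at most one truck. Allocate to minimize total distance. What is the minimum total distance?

Minimum total: 733 km

Optimal: Car 44→Route 7 (300 km), Car 12→Route 4 (119 km), Car 85→Route 6 (55 km), Car 63→Route 1 (70 km), Car 31→Route 3 (96 km), Car 58→Route 5 (93 km) — total 300+119+55+70+96+93 = 733 km.
Min-entry greedy (repeatedly take the single cheapest remaining cell) gives 791 km, worse by 58.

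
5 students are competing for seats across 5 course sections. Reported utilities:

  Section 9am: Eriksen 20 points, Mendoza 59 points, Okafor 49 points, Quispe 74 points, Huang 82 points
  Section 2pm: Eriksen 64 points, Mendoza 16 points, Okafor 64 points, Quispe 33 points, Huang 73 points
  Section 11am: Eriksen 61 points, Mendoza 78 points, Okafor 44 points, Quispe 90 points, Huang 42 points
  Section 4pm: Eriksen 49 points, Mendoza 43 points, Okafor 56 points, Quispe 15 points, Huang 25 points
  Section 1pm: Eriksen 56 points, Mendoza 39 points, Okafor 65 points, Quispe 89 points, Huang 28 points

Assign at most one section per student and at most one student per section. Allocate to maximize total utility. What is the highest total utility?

Optimal: Eriksen→Section 2pm (64 points), Mendoza→Section 11am (78 points), Okafor→Section 4pm (56 points), Quispe→Section 1pm (89 points), Huang→Section 9am (82 points) — total 64+78+56+89+82 = 369 points.
Column-greedy (each section in turn goes to its best remaining student) gives 331 points, worse by 38.

Max total: 369 points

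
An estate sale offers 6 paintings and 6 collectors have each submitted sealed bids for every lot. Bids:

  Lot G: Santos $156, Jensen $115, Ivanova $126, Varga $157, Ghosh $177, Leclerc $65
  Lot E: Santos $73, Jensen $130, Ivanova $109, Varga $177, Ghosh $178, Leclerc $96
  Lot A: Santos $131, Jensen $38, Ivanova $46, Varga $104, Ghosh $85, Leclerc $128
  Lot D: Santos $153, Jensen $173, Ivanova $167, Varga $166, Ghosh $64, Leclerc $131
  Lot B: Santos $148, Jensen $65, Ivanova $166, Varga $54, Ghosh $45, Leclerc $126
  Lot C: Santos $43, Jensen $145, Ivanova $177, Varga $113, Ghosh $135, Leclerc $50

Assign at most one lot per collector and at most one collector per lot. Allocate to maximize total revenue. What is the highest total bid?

This is the linear assignment problem.
Optimal: Santos→Lot B ($148), Jensen→Lot D ($173), Ivanova→Lot C ($177), Varga→Lot E ($177), Ghosh→Lot G ($177), Leclerc→Lot A ($128) — total 148+173+177+177+177+128 = $980.
Next-best assignment: Santos→Lot A, Jensen→Lot D, Ivanova→Lot C, Varga→Lot E, Ghosh→Lot G, Leclerc→Lot B = $961.

Maximum total: $980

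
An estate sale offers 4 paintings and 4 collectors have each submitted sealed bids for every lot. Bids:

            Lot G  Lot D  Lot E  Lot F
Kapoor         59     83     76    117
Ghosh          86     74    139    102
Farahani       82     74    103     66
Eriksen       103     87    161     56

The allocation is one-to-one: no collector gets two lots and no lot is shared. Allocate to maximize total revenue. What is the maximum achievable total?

Max total: $438

This is the linear assignment problem.
Optimal: Kapoor→Lot F ($117), Ghosh→Lot G ($86), Farahani→Lot D ($74), Eriksen→Lot E ($161) — total 117+86+74+161 = $438.
Row-greedy (each collector in turn takes its best remaining lot) gives $425, worse by 13.
Checked against all permutations: $438 is optimal.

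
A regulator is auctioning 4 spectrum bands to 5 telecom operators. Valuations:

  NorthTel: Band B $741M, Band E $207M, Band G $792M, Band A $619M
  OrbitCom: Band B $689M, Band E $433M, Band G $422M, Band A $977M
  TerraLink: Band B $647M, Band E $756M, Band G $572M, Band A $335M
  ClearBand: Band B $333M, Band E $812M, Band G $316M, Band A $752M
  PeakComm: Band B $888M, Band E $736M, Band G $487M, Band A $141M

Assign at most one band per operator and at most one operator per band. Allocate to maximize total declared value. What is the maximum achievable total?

Max total: $3469M

Treat this as an assignment problem: match each operator to one band.
Optimal: PeakComm→Band B ($888M), ClearBand→Band E ($812M), NorthTel→Band G ($792M), OrbitCom→Band A ($977M) — total 888+812+792+977 = $3469M.
Row-greedy (each operator in turn takes its best remaining band) gives $2858M, worse by 611.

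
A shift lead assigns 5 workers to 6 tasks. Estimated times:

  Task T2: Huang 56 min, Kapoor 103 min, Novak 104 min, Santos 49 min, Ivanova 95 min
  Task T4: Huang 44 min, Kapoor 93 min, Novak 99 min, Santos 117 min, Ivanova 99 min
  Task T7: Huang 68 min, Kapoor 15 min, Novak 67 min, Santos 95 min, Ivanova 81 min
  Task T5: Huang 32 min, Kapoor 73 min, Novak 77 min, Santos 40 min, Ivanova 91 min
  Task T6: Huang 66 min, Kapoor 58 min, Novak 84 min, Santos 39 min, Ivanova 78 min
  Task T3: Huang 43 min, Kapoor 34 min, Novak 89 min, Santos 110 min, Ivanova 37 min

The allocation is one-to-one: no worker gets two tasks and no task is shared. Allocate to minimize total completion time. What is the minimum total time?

Minimum total: 212 min

Treat this as an assignment problem: match each worker to one task.
Optimal: Huang→Task T4 (44 min), Kapoor→Task T7 (15 min), Novak→Task T5 (77 min), Santos→Task T6 (39 min), Ivanova→Task T3 (37 min) — total 44+15+77+39+37 = 212 min.
Row-greedy (each worker in turn takes its cheapest remaining task) gives 217 min, worse by 5.
Next-best assignment: Huang→Task T5, Kapoor→Task T7, Novak→Task T6, Santos→Task T2, Ivanova→Task T3 = 217 min.
Swapping Santos↔Huang (Santos→Task T4 117 min, Huang→Task T6 66 min) adds 100.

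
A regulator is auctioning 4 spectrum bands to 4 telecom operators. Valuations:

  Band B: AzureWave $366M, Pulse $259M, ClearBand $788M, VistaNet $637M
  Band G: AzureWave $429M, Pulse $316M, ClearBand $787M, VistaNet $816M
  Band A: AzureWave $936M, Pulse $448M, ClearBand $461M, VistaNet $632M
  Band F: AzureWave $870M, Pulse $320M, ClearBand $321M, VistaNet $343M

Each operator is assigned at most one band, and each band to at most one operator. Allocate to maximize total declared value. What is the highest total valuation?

Max total: $2922M

This is the linear assignment problem.
Optimal: AzureWave→Band F ($870M), Pulse→Band A ($448M), ClearBand→Band B ($788M), VistaNet→Band G ($816M) — total 870+448+788+816 = $2922M.
Max-entry greedy (repeatedly take the single best remaining cell) gives $2860M, worse by 62.
Next-best assignment: AzureWave→Band A, Pulse→Band F, ClearBand→Band B, VistaNet→Band G = $2860M.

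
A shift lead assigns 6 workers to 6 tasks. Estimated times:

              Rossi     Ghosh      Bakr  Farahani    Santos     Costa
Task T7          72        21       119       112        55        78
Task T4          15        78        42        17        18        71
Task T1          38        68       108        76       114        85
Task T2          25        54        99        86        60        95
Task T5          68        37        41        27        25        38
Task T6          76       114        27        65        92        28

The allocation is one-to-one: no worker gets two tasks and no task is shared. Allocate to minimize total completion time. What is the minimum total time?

Min total: 200 min

Optimal: Rossi→Task T2 (25 min), Ghosh→Task T7 (21 min), Bakr→Task T6 (27 min), Farahani→Task T4 (17 min), Santos→Task T5 (25 min), Costa→Task T1 (85 min) — total 25+21+27+17+25+85 = 200 min.
Min-entry greedy (repeatedly take the single cheapest remaining cell) gives 259 min, worse by 59.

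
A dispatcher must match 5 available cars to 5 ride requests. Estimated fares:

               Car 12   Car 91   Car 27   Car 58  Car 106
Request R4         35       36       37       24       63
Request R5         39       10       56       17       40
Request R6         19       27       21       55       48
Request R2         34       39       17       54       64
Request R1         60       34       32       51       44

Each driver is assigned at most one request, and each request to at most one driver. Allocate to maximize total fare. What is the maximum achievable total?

Max total: $273

Optimal: Car 12→Request R1 ($60), Car 91→Request R2 ($39), Car 27→Request R5 ($56), Car 58→Request R6 ($55), Car 106→Request R4 ($63) — total 60+39+56+55+63 = $273.
Max-entry greedy (repeatedly take the single best remaining cell) gives $271, worse by 2.
Next-best assignment: Car 12→Request R1, Car 91→Request R4, Car 27→Request R5, Car 58→Request R6, Car 106→Request R2 = $271.
Checked against all permutations: $273 is optimal.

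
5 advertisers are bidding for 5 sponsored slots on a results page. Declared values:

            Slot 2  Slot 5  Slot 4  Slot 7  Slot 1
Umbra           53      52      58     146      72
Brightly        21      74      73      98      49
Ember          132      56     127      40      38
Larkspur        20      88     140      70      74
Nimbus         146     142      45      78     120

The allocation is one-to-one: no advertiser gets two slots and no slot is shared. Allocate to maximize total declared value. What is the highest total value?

Maximum total: $612

Optimal: Umbra→Slot 7 ($146), Brightly→Slot 5 ($74), Ember→Slot 2 ($132), Larkspur→Slot 4 ($140), Nimbus→Slot 1 ($120) — total 146+74+132+140+120 = $612.
Column-greedy (each slot in turn goes to its best remaining advertiser) gives $556, worse by 56.
Next-best assignment: Umbra→Slot 7, Brightly→Slot 1, Ember→Slot 2, Larkspur→Slot 4, Nimbus→Slot 5 = $609.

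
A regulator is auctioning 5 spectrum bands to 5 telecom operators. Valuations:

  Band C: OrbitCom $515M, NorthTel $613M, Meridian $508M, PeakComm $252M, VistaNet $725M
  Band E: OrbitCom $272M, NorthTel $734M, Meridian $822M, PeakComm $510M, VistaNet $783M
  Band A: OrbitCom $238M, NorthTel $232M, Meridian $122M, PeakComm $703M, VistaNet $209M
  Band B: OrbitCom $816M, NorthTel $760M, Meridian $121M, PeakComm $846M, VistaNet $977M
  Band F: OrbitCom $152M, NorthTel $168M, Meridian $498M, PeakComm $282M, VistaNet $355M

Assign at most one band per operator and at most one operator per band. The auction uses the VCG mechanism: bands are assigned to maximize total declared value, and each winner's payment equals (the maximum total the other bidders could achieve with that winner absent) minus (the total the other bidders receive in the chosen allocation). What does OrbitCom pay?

OrbitCom pays $455M.

Efficient allocation: OrbitCom→Band B ($816M), NorthTel→Band E ($734M), Meridian→Band F ($498M), PeakComm→Band A ($703M), VistaNet→Band C ($725M); total welfare W = $3476M.
OrbitCom receives Band B at value $816M, so the others get W − 816 = $2660M.
Without OrbitCom: best allocation of the remaining 4 bidders over all 5 bands is NorthTel→Band C ($613M), Meridian→Band E ($822M), PeakComm→Band A ($703M), VistaNet→Band B ($977M), total $3115M.
VCG payment = (others' best without OrbitCom) − (others' welfare with OrbitCom) = 3115 − 2660 = $455M.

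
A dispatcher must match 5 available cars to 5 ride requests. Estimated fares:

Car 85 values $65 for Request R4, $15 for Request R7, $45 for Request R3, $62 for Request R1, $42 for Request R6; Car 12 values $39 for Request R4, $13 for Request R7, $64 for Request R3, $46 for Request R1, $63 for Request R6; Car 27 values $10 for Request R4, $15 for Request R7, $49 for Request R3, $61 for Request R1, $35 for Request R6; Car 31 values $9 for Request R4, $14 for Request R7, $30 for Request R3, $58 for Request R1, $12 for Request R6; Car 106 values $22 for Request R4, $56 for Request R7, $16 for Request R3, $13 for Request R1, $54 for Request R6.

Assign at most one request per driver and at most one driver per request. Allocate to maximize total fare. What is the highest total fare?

Optimal: Car 85→Request R4 ($65), Car 12→Request R6 ($63), Car 27→Request R3 ($49), Car 31→Request R1 ($58), Car 106→Request R7 ($56) — total 65+63+49+58+56 = $291.
Column-greedy (each request in turn goes to its best remaining driver) gives $258, worse by 33.
Next-best assignment: Car 85→Request R4, Car 12→Request R3, Car 27→Request R6, Car 31→Request R1, Car 106→Request R7 = $278.
No other one-to-one assignment exceeds $291.

Max total: $291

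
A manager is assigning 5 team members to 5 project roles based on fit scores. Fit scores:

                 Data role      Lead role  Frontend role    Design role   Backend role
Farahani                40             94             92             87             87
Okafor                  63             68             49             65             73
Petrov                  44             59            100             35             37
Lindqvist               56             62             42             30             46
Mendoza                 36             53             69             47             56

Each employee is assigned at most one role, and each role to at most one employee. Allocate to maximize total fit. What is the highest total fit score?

Maximum total: 371 pts

Optimal: Farahani→Lead role (94 pts), Okafor→Design role (65 pts), Petrov→Frontend role (100 pts), Lindqvist→Data role (56 pts), Mendoza→Backend role (56 pts) — total 94+65+100+56+56 = 371 pts.
Column-greedy (each role in turn goes to its best remaining employee) gives 350 pts, worse by 21.
Next-best assignment: Farahani→Lead role, Okafor→Backend role, Petrov→Frontend role, Lindqvist→Data role, Mendoza→Design role = 370 pts.
Every other assignment is strictly worse.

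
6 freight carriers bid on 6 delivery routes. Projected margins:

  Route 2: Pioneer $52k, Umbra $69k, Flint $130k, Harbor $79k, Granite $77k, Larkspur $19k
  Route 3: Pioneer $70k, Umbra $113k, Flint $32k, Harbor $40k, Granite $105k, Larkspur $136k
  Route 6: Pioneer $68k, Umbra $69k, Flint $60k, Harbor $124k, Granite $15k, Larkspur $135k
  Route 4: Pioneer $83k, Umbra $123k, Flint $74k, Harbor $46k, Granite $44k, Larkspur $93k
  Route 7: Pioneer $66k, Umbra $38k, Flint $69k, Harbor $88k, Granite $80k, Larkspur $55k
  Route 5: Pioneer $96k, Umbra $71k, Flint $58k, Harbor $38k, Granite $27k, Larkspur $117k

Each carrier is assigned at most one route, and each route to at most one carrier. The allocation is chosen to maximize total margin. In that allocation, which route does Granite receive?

This is the linear assignment problem.
Optimal: Pioneer→Route 5 ($96k), Umbra→Route 4 ($123k), Flint→Route 2 ($130k), Harbor→Route 6 ($124k), Granite→Route 7 ($80k), Larkspur→Route 3 ($136k) — total 96+123+130+124+80+136 = $689k.
Row-greedy (each carrier in turn takes its best remaining route) gives $633k, worse by 56.
No other one-to-one assignment exceeds $689k.
Granite's own top route is Route 3 ($105k), but forcing Granite→Route 3 and reassigning the rest optimally gives only $677k — worse by 12.

Granite receives Route 7.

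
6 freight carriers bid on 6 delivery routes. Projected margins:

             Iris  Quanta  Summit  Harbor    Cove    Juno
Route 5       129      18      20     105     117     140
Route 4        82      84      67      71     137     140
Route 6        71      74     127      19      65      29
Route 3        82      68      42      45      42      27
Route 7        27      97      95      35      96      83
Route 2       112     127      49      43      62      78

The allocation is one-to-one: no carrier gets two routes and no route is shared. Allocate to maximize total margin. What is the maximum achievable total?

Max total: $677k

Optimal: Iris→Route 3 ($82k), Quanta→Route 2 ($127k), Summit→Route 6 ($127k), Harbor→Route 5 ($105k), Cove→Route 7 ($96k), Juno→Route 4 ($140k) — total 82+127+127+105+96+140 = $677k.
Row-greedy (each carrier in turn takes its best remaining route) gives $577k, worse by 100.
Every other assignment is strictly worse.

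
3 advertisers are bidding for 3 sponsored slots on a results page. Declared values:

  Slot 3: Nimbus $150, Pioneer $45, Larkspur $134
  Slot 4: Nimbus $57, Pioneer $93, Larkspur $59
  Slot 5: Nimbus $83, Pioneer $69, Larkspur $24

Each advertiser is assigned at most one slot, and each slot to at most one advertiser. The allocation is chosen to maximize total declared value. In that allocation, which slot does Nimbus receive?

Nimbus receives Slot 5.

Treat this as an assignment problem: match each advertiser to one slot.
Optimal: Nimbus→Slot 5 ($83), Pioneer→Slot 4 ($93), Larkspur→Slot 3 ($134) — total 83+93+134 = $310.
Column-greedy (each slot in turn goes to its best remaining advertiser) gives $267, worse by 43.
Next-best assignment: Nimbus→Slot 3, Pioneer→Slot 5, Larkspur→Slot 4 = $278.
Nimbus's own top slot is Slot 3 ($150), but forcing Nimbus→Slot 3 and reassigning the rest optimally gives only $278 — worse by 32.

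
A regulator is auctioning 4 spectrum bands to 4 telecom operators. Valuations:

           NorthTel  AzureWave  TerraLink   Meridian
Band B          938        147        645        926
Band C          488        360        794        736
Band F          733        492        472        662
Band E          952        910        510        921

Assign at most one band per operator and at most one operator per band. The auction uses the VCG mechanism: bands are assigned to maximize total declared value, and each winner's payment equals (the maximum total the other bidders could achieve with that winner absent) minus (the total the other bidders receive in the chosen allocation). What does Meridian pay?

Meridian pays $205M.

Efficient allocation: NorthTel→Band F ($733M), AzureWave→Band E ($910M), TerraLink→Band C ($794M), Meridian→Band B ($926M); total welfare W = $3363M.
Meridian receives Band B at value $926M, so the others get W − 926 = $2437M.
Without Meridian: best allocation of the remaining 3 bidders over all 4 bands is NorthTel→Band B ($938M), AzureWave→Band E ($910M), TerraLink→Band C ($794M), total $2642M.
VCG payment = (others' best without Meridian) − (others' welfare with Meridian) = 2642 − 2437 = $205M.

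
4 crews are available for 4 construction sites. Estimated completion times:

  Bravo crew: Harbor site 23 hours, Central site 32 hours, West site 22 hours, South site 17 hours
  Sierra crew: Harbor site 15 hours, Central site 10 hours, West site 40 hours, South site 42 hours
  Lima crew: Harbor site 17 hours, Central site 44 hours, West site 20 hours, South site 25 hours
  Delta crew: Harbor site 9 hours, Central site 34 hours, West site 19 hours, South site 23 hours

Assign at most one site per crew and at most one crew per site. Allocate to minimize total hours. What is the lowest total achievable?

Min total: 56 hours

This is a one-to-one assignment (minimum-cost bipartite matching).
Optimal: Bravo crew→South site (17 hours), Sierra crew→Central site (10 hours), Lima crew→West site (20 hours), Delta crew→Harbor site (9 hours) — total 17+10+20+9 = 56 hours.
Every other assignment is strictly worse.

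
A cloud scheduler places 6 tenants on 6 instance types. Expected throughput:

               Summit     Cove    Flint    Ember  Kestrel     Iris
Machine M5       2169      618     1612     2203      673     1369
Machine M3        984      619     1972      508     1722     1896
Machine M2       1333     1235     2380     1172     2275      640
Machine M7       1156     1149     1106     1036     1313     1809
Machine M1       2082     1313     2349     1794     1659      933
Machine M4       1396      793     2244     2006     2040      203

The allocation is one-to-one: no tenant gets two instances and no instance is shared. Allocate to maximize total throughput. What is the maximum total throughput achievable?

Max total: 11849 ops/s

Optimal: Summit→Machine M1 (2082 ops/s), Cove→Machine M7 (1149 ops/s), Flint→Machine M4 (2244 ops/s), Ember→Machine M5 (2203 ops/s), Kestrel→Machine M2 (2275 ops/s), Iris→Machine M3 (1896 ops/s) — total 2082+1149+2244+2203+2275+1896 = 11849 ops/s.
Max-entry greedy (repeatedly take the single best remaining cell) gives 11750 ops/s, worse by 99.
Next-best assignment: Summit→Machine M5, Cove→Machine M7, Flint→Machine M1, Ember→Machine M4, Kestrel→Machine M2, Iris→Machine M3 = 11844 ops/s.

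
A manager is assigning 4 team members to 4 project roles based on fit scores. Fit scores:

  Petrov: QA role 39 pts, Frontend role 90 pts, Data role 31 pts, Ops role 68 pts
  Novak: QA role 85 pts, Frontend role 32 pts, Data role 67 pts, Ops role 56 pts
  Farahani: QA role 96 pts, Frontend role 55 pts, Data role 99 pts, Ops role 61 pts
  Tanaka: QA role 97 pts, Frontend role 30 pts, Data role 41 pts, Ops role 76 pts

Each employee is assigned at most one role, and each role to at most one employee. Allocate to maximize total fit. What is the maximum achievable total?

Optimal: Petrov→Frontend role (90 pts), Novak→QA role (85 pts), Farahani→Data role (99 pts), Tanaka→Ops role (76 pts) — total 90+85+99+76 = 350 pts.
Column-greedy (each role in turn goes to its best remaining employee) gives 342 pts, worse by 8.
Next-best assignment: Petrov→Frontend role, Novak→Ops role, Farahani→Data role, Tanaka→QA role = 342 pts.

Max total: 350 pts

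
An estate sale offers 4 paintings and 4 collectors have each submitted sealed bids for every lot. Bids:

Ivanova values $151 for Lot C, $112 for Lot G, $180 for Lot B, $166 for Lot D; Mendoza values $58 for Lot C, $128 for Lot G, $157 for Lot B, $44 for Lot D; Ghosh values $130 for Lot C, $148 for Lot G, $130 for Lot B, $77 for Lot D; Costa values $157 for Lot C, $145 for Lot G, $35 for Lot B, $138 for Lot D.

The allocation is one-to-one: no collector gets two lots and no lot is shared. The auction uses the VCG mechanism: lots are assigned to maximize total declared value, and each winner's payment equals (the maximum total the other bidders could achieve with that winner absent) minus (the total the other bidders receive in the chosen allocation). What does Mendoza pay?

Efficient allocation: Ivanova→Lot D ($166), Mendoza→Lot B ($157), Ghosh→Lot G ($148), Costa→Lot C ($157); total welfare W = $628.
Mendoza receives Lot B at value $157, so the others get W − 157 = $471.
Without Mendoza: best allocation of the remaining 3 bidders over all 4 lots is Ivanova→Lot B ($180), Ghosh→Lot G ($148), Costa→Lot C ($157), total $485.
VCG payment = (others' best without Mendoza) − (others' welfare with Mendoza) = 485 − 471 = $14.

Mendoza pays $14.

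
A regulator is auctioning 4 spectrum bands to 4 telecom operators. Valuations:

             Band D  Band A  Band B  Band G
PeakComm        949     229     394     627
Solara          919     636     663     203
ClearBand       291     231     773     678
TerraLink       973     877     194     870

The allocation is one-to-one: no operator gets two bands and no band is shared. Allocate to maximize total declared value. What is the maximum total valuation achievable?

Max total: $3228M

Optimal: PeakComm→Band D ($949M), Solara→Band A ($636M), ClearBand→Band B ($773M), TerraLink→Band G ($870M) — total 949+636+773+870 = $3228M.
Swapping TerraLink↔PeakComm (TerraLink→Band D $973M, PeakComm→Band G $627M) loses 219.
Checked against all permutations: $3228M is optimal.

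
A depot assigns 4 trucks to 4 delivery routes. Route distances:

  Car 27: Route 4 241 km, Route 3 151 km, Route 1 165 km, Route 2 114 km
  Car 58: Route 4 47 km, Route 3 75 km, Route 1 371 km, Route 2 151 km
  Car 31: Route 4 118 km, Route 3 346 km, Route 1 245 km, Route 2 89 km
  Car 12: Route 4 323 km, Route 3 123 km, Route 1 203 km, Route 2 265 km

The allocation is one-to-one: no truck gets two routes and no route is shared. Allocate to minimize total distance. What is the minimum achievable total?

Min total: 424 km

This is a one-to-one assignment (minimum-cost bipartite matching).
Optimal: Car 27→Route 1 (165 km), Car 58→Route 4 (47 km), Car 31→Route 2 (89 km), Car 12→Route 3 (123 km) — total 165+47+89+123 = 424 km.
Row-greedy (each truck in turn takes its cheapest remaining route) gives 529 km, worse by 105.
Next-best assignment: Car 27→Route 3, Car 58→Route 4, Car 31→Route 2, Car 12→Route 1 = 490 km.
Swapping Car 27↔Car 12 (Car 27→Route 3 151 km, Car 12→Route 1 203 km) adds 66.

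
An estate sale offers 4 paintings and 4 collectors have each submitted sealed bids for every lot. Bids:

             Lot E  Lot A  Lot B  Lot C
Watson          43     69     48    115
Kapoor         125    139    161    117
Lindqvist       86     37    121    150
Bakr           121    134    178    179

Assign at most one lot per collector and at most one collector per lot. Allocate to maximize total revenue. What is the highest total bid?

Max total: $522

Optimal: Watson→Lot A ($69), Kapoor→Lot E ($125), Lindqvist→Lot C ($150), Bakr→Lot B ($178) — total 69+125+150+178 = $522.
Column-greedy (each lot in turn goes to its best remaining collector) gives $495, worse by 27.
Next-best assignment: Watson→Lot C, Kapoor→Lot A, Lindqvist→Lot E, Bakr→Lot B = $518.
Swapping Kapoor↔Lindqvist (Kapoor→Lot C $117, Lindqvist→Lot E $86) loses 72.
Every other assignment is strictly worse.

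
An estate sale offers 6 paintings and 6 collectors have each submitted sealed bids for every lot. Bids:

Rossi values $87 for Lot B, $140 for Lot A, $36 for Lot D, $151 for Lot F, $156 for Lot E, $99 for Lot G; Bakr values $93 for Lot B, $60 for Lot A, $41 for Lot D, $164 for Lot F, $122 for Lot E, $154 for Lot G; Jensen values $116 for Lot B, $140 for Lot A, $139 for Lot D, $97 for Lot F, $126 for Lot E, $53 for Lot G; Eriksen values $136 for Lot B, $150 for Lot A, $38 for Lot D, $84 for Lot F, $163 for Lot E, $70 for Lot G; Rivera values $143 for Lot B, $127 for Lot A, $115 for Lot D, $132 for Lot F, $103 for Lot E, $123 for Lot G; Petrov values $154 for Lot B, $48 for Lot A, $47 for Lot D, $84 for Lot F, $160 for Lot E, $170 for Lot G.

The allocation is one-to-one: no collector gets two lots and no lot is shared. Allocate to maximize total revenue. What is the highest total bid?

Max total: $922

This is a one-to-one assignment (maximum-weight bipartite matching).
Optimal: Rossi→Lot E ($156), Bakr→Lot F ($164), Jensen→Lot D ($139), Eriksen→Lot A ($150), Rivera→Lot B ($143), Petrov→Lot G ($170) — total 156+164+139+150+143+170 = $922.
Row-greedy (each collector in turn takes its best remaining lot) gives $766, worse by 156.
Swapping Rossi↔Bakr (Rossi→Lot F $151, Bakr→Lot E $122) loses 47.
Checked against all permutations: $922 is optimal.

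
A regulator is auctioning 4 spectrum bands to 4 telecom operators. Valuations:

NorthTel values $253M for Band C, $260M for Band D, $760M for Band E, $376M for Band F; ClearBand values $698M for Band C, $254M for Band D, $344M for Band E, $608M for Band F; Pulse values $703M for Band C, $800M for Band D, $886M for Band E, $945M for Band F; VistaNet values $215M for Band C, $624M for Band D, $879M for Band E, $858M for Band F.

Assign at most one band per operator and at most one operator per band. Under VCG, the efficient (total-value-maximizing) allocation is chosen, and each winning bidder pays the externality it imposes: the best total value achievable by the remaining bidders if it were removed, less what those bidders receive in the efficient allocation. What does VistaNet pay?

Efficient allocation: NorthTel→Band E ($760M), ClearBand→Band C ($698M), Pulse→Band D ($800M), VistaNet→Band F ($858M); total welfare W = $3116M.
VistaNet receives Band F at value $858M, so the others get W − 858 = $2258M.
Without VistaNet: best allocation of the remaining 3 bidders over all 4 bands is NorthTel→Band E ($760M), ClearBand→Band C ($698M), Pulse→Band F ($945M), total $2403M.
VCG payment = (others' best without VistaNet) − (others' welfare with VistaNet) = 2403 − 2258 = $145M.

VistaNet pays $145M.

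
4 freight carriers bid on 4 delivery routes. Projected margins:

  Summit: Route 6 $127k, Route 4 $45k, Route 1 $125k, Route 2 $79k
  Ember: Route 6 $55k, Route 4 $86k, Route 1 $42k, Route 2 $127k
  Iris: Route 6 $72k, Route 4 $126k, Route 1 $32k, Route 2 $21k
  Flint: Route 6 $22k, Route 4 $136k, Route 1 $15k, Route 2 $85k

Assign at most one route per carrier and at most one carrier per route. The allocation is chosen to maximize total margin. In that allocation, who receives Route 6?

This is a one-to-one assignment (maximum-weight bipartite matching).
Optimal: Summit→Route 1 ($125k), Ember→Route 2 ($127k), Iris→Route 6 ($72k), Flint→Route 4 ($136k) — total 125+127+72+136 = $460k.
Max-entry greedy (repeatedly take the single best remaining cell) gives $422k, worse by 38.
Next-best assignment: Summit→Route 6, Ember→Route 2, Iris→Route 1, Flint→Route 4 = $422k.
Iris's own top route is Route 4 ($126k), but forcing Iris→Route 4 and reassigning the rest optimally gives only $400k — worse by 60.

Iris receives Route 6.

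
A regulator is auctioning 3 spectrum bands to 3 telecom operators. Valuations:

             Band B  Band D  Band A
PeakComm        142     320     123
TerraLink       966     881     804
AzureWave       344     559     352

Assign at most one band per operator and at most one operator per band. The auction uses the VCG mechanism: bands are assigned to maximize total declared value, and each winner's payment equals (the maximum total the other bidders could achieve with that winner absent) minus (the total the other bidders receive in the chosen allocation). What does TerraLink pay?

TerraLink pays $19M.

Efficient allocation: PeakComm→Band A ($123M), TerraLink→Band B ($966M), AzureWave→Band D ($559M); total welfare W = $1648M.
TerraLink receives Band B at value $966M, so the others get W − 966 = $682M.
Without TerraLink: best allocation of the remaining 2 bidders over all 3 bands is PeakComm→Band B ($142M), AzureWave→Band D ($559M), total $701M.
VCG payment = (others' best without TerraLink) − (others' welfare with TerraLink) = 701 − 682 = $19M.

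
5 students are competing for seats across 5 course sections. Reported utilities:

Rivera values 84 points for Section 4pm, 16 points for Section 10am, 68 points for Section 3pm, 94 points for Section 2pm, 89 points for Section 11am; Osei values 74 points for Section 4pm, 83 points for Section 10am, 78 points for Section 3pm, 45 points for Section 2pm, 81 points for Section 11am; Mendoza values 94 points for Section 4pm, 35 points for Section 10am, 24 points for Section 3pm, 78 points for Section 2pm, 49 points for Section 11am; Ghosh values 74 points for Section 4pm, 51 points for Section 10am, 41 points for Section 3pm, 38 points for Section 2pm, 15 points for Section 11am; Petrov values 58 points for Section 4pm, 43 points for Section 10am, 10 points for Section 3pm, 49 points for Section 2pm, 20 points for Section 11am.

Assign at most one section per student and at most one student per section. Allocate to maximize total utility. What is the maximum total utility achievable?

Maximum total: 362 points

This is a one-to-one assignment (maximum-weight bipartite matching).
Optimal: Rivera→Section 11am (89 points), Osei→Section 3pm (78 points), Mendoza→Section 2pm (78 points), Ghosh→Section 4pm (74 points), Petrov→Section 10am (43 points) — total 89+78+78+74+43 = 362 points.
Row-greedy (each student in turn takes its best remaining section) gives 332 points, worse by 30.
Next-best assignment: Rivera→Section 11am, Osei→Section 3pm, Mendoza→Section 4pm, Ghosh→Section 10am, Petrov→Section 2pm = 361 points.
Checked against all permutations: 362 points is optimal.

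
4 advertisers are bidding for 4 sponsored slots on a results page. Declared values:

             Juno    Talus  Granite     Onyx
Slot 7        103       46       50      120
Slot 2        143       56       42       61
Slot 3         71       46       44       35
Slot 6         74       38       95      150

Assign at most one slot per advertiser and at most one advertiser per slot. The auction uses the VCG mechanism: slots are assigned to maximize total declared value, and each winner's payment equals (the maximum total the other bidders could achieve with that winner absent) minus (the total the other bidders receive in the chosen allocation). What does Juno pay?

Juno pays $10.

Efficient allocation: Juno→Slot 2 ($143), Talus→Slot 3 ($46), Granite→Slot 6 ($95), Onyx→Slot 7 ($120); total welfare W = $404.
Juno receives Slot 2 at value $143, so the others get W − 143 = $261.
Without Juno: best allocation of the remaining 3 bidders over all 4 slots is Talus→Slot 2 ($56), Granite→Slot 6 ($95), Onyx→Slot 7 ($120), total $271.
VCG payment = (others' best without Juno) − (others' welfare with Juno) = 271 − 261 = $10.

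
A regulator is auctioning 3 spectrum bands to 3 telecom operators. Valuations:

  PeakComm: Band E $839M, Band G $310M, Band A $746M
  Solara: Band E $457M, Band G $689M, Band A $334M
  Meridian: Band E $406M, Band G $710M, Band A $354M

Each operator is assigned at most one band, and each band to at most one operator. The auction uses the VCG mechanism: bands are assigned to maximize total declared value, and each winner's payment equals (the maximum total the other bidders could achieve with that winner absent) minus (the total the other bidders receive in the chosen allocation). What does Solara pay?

Solara pays $93M.

Efficient allocation: PeakComm→Band A ($746M), Solara→Band E ($457M), Meridian→Band G ($710M); total welfare W = $1913M.
Solara receives Band E at value $457M, so the others get W − 457 = $1456M.
Without Solara: best allocation of the remaining 2 bidders over all 3 bands is PeakComm→Band E ($839M), Meridian→Band G ($710M), total $1549M.
VCG payment = (others' best without Solara) − (others' welfare with Solara) = 1549 − 1456 = $93M.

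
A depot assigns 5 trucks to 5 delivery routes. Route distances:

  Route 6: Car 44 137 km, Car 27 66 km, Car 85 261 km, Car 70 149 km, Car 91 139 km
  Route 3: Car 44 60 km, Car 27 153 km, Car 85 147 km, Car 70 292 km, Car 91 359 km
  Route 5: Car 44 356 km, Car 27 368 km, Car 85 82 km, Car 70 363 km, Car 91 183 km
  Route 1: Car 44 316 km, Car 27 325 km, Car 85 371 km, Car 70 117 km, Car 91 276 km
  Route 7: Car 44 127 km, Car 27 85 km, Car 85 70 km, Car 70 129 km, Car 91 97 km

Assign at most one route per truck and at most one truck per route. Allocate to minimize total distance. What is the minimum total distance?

Minimum total: 422 km

Optimal: Car 44→Route 3 (60 km), Car 27→Route 6 (66 km), Car 85→Route 5 (82 km), Car 70→Route 1 (117 km), Car 91→Route 7 (97 km) — total 60+66+82+117+97 = 422 km.
Row-greedy (each truck in turn takes its cheapest remaining route) gives 496 km, worse by 74.
Next-best assignment: Car 44→Route 3, Car 27→Route 7, Car 85→Route 5, Car 70→Route 1, Car 91→Route 6 = 483 km.
Swapping Car 44↔Car 85 (Car 44→Route 5 356 km, Car 85→Route 3 147 km) adds 361.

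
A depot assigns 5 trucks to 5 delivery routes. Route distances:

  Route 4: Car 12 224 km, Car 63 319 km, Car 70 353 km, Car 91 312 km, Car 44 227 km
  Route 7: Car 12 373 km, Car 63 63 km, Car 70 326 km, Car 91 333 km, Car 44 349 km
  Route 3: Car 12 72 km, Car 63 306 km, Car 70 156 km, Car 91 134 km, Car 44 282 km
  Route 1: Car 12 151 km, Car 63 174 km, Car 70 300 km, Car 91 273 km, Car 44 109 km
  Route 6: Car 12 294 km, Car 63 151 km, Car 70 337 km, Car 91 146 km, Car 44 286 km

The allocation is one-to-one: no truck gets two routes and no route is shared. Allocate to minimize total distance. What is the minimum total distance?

Min total: 698 km

Optimal: Car 12→Route 4 (224 km), Car 63→Route 7 (63 km), Car 70→Route 3 (156 km), Car 91→Route 6 (146 km), Car 44→Route 1 (109 km) — total 224+63+156+146+109 = 698 km.
Column-greedy (each route in turn goes to its cheapest remaining truck) gives 867 km, worse by 169.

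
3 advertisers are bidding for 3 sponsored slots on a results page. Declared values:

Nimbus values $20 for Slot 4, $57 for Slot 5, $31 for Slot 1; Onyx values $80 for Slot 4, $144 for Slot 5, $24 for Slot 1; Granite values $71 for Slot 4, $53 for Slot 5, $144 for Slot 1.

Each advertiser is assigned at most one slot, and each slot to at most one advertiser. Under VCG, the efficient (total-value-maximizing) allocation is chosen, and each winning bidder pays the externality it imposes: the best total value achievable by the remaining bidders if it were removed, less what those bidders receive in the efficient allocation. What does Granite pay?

Efficient allocation: Nimbus→Slot 4 ($20), Onyx→Slot 5 ($144), Granite→Slot 1 ($144); total welfare W = $308.
Granite receives Slot 1 at value $144, so the others get W − 144 = $164.
Without Granite: best allocation of the remaining 2 bidders over all 3 slots is Nimbus→Slot 1 ($31), Onyx→Slot 5 ($144), total $175.
VCG payment = (others' best without Granite) − (others' welfare with Granite) = 175 − 164 = $11.

Granite pays $11.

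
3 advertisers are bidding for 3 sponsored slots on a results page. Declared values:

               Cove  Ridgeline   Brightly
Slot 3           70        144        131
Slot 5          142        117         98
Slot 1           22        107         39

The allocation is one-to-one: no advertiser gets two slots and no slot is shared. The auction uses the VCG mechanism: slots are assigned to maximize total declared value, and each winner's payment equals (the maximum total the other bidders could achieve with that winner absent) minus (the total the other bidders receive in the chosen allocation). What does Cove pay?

Efficient allocation: Cove→Slot 5 ($142), Ridgeline→Slot 1 ($107), Brightly→Slot 3 ($131); total welfare W = $380.
Cove receives Slot 5 at value $142, so the others get W − 142 = $238.
Without Cove: best allocation of the remaining 2 bidders over all 3 slots is Ridgeline→Slot 5 ($117), Brightly→Slot 3 ($131), total $248.
VCG payment = (others' best without Cove) − (others' welfare with Cove) = 248 − 238 = $10.

Cove pays $10.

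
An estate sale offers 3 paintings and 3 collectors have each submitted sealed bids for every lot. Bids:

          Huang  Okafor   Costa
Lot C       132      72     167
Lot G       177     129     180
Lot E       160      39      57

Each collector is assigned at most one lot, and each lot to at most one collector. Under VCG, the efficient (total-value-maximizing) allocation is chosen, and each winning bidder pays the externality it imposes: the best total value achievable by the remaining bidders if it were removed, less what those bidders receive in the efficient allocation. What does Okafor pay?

Okafor pays $17.

Efficient allocation: Huang→Lot E ($160), Okafor→Lot G ($129), Costa→Lot C ($167); total welfare W = $456.
Okafor receives Lot G at value $129, so the others get W − 129 = $327.
Without Okafor: best allocation of the remaining 2 bidders over all 3 lots is Huang→Lot G ($177), Costa→Lot C ($167), total $344.
VCG payment = (others' best without Okafor) − (others' welfare with Okafor) = 344 − 327 = $17.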